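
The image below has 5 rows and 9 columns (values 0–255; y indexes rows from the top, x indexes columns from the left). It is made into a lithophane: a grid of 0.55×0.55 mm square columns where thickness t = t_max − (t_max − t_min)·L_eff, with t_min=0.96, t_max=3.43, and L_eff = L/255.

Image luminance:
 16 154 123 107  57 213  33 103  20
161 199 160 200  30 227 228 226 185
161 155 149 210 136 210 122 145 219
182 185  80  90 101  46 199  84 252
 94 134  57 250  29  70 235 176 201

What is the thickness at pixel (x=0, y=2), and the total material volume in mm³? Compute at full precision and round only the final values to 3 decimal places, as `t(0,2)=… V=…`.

t(0,2)=1.871 V=27.897

span = t_max - t_min = 3.43 - 0.96 = 2.470
L(0,2) = 161, L_eff = 161/255 = 0.631373
t(0,2) = 3.43 - 2.470·0.631373 = 1.871
Σt over all 5·9 pixels = 783889/8500 ≈ 92.2222353
V = pitch²·Σt = 0.55²·783889/8500 = 27.897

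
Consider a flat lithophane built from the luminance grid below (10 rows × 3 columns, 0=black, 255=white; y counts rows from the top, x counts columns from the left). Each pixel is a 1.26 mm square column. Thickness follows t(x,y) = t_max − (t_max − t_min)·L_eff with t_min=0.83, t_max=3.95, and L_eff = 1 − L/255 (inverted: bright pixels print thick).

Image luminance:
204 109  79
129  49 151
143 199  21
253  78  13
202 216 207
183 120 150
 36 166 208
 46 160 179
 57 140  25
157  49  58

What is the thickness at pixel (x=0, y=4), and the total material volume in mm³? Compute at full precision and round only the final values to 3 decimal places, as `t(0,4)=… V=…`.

span = t_max - t_min = 3.95 - 0.83 = 3.120
L(0,4) = 202, L_eff = 1 - 202/255 = 0.207843 (inverted)
t(0,4) = 3.95 - 3.120·0.207843 = 3.302
Σt over all 10·3 pixels = 302749/4250 ≈ 71.2350588
V = pitch²·Σt = 1.26²·302749/4250 = 113.093

t(0,4)=3.302 V=113.093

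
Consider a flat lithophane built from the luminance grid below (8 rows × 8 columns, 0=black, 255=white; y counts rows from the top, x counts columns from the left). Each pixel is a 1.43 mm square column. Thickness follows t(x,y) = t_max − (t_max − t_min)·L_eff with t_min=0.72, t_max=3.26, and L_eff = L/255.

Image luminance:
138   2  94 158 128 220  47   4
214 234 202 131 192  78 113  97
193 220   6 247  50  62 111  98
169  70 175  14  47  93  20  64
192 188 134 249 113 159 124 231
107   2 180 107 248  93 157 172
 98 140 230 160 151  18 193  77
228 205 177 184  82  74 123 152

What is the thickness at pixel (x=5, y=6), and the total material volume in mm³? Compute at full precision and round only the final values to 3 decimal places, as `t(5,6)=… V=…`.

span = t_max - t_min = 3.26 - 0.72 = 2.540
L(5,6) = 18, L_eff = 18/255 = 0.070588
t(5,6) = 3.26 - 2.540·0.070588 = 3.081
Σt over all 8·8 pixels = 529469/4250 ≈ 124.5809412
V = pitch²·Σt = 1.43²·529469/4250 = 254.756

t(5,6)=3.081 V=254.756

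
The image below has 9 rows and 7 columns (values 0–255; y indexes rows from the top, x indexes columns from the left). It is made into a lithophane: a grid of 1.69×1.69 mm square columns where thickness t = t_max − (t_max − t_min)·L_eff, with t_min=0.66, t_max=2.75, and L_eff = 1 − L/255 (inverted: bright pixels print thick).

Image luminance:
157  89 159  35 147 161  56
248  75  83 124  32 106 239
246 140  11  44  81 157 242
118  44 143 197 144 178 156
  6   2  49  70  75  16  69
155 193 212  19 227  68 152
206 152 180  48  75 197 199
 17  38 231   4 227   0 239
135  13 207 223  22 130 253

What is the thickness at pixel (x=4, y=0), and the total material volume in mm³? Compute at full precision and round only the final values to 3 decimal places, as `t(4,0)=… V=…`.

t(4,0)=1.865 V=299.496

span = t_max - t_min = 2.75 - 0.66 = 2.090
L(4,0) = 147, L_eff = 1 - 147/255 = 0.423529 (inverted)
t(4,0) = 2.75 - 2.090·0.423529 = 1.865
Σt over all 9·7 pixels = 2673979/25500 ≈ 104.8619216
V = pitch²·Σt = 1.69²·2673979/25500 = 299.496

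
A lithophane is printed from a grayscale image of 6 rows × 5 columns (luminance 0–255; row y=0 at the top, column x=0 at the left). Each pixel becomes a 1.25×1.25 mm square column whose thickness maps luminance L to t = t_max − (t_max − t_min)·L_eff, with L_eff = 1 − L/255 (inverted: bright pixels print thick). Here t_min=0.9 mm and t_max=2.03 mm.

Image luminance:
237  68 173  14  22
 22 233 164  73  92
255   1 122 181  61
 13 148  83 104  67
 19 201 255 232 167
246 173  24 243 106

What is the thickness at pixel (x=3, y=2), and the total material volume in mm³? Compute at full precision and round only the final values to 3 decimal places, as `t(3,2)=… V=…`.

span = t_max - t_min = 2.03 - 0.9 = 1.130
L(3,2) = 181, L_eff = 1 - 181/255 = 0.290196 (inverted)
t(3,2) = 2.03 - 1.130·0.290196 = 1.702
Σt over all 6·5 pixels = 1117787/25500 ≈ 43.8347843
V = pitch²·Σt = 1.25²·1117787/25500 = 68.492

t(3,2)=1.702 V=68.492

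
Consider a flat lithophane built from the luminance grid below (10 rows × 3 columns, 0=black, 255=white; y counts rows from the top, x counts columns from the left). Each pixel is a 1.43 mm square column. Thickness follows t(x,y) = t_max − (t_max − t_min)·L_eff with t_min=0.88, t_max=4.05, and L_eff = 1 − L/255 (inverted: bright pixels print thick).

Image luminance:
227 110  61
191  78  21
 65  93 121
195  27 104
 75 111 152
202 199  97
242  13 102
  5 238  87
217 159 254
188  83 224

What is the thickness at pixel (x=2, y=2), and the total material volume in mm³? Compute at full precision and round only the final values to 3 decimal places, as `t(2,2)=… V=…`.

t(2,2)=2.384 V=154.169

span = t_max - t_min = 4.05 - 0.88 = 3.170
L(2,2) = 121, L_eff = 1 - 121/255 = 0.525490 (inverted)
t(2,2) = 4.05 - 3.170·0.525490 = 2.384
Σt over all 10·3 pixels = 1922497/25500 ≈ 75.3920392
V = pitch²·Σt = 1.43²·1922497/25500 = 154.169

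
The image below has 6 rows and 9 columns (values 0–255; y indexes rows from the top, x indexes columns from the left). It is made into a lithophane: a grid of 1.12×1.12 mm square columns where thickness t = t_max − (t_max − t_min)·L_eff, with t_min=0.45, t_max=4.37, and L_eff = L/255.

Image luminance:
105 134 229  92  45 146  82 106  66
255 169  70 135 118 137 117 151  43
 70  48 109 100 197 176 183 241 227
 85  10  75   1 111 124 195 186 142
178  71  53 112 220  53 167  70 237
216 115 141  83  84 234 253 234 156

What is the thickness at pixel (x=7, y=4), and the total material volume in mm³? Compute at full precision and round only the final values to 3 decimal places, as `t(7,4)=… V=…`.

span = t_max - t_min = 4.37 - 0.45 = 3.920
L(7,4) = 70, L_eff = 70/255 = 0.274510
t(7,4) = 4.37 - 3.920·0.274510 = 3.294
Σt over all 6·9 pixels = 94469/750 ≈ 125.9586667
V = pitch²·Σt = 1.12²·94469/750 = 158.003

t(7,4)=3.294 V=158.003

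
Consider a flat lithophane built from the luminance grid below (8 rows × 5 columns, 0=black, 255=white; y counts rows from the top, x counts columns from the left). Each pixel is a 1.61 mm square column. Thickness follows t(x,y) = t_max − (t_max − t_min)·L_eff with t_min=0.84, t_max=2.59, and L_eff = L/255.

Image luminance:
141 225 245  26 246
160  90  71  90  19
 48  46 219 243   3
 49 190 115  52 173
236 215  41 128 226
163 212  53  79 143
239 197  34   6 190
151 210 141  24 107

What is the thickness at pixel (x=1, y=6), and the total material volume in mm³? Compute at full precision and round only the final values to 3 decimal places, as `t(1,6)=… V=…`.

t(1,6)=1.238 V=175.221

span = t_max - t_min = 2.59 - 0.84 = 1.750
L(1,6) = 197, L_eff = 197/255 = 0.772549
t(1,6) = 2.59 - 1.750·0.772549 = 1.238
Σt over all 8·5 pixels = 6895/102 ≈ 67.5980392
V = pitch²·Σt = 1.61²·6895/102 = 175.221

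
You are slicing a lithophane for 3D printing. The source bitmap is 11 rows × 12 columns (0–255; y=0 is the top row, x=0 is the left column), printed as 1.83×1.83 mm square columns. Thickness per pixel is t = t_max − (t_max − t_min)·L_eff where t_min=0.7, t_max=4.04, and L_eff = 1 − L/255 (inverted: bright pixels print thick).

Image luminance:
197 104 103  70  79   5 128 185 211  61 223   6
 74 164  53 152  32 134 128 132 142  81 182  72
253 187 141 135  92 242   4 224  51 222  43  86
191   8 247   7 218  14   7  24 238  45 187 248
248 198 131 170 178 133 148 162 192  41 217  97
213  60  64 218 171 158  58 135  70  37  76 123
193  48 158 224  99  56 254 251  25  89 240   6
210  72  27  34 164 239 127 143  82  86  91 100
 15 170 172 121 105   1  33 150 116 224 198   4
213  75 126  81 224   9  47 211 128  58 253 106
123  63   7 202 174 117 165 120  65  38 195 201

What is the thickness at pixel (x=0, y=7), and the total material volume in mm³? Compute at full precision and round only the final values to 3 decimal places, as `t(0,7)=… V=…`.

span = t_max - t_min = 4.04 - 0.7 = 3.340
L(0,7) = 210, L_eff = 1 - 210/255 = 0.176471 (inverted)
t(0,7) = 4.04 - 3.340·0.176471 = 3.451
Σt over all 11·12 pixels = 654431/2125 ≈ 307.9675294
V = pitch²·Σt = 1.83²·654431/2125 = 1031.352

t(0,7)=3.451 V=1031.352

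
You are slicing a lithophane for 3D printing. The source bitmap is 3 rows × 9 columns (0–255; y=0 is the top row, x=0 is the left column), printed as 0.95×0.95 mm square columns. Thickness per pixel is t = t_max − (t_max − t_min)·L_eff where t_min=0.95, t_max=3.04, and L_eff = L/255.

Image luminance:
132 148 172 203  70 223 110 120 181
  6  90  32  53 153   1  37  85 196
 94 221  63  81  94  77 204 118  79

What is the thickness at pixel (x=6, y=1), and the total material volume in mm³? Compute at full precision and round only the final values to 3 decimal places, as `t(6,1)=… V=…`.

span = t_max - t_min = 3.04 - 0.95 = 2.090
L(6,1) = 37, L_eff = 37/255 = 0.145098
t(6,1) = 3.04 - 2.090·0.145098 = 2.737
Σt over all 3·9 pixels = 85709/1500 ≈ 57.1393333
V = pitch²·Σt = 0.95²·85709/1500 = 51.568

t(6,1)=2.737 V=51.568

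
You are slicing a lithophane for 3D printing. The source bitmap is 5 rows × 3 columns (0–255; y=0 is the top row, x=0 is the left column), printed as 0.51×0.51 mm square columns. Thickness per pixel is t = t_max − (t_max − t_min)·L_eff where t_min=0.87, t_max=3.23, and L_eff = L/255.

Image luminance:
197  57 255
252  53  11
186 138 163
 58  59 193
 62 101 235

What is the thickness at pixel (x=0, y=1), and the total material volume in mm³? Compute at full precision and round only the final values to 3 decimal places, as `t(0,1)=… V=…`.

t(0,1)=0.898 V=7.739

span = t_max - t_min = 3.23 - 0.87 = 2.360
L(0,1) = 252, L_eff = 252/255 = 0.988235
t(0,1) = 3.23 - 2.360·0.988235 = 0.898
Σt over all 5·3 pixels = 151751/5100 ≈ 29.7550980
V = pitch²·Σt = 0.51²·151751/5100 = 7.739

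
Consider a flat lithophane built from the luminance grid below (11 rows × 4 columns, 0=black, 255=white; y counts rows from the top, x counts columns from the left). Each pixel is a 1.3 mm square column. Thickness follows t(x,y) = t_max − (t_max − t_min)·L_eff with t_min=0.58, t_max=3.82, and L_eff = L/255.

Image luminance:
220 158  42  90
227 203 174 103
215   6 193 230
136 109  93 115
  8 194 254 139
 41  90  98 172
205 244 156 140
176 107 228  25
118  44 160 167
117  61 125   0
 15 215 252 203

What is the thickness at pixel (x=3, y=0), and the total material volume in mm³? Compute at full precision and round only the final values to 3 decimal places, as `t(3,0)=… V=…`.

t(3,0)=2.676 V=153.757

span = t_max - t_min = 3.82 - 0.58 = 3.240
L(3,0) = 90, L_eff = 90/255 = 0.352941
t(3,0) = 3.82 - 3.240·0.352941 = 2.676
Σt over all 11·4 pixels = 193334/2125 ≈ 90.9807059
V = pitch²·Σt = 1.3²·193334/2125 = 153.757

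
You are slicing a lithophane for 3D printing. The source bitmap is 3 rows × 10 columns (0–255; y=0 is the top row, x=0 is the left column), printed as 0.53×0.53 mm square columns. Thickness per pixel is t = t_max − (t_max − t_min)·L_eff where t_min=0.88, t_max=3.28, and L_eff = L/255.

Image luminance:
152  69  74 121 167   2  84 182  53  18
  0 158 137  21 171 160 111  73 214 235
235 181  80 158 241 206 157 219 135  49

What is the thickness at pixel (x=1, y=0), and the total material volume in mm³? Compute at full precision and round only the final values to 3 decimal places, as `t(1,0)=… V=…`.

t(1,0)=2.631 V=17.428

span = t_max - t_min = 3.28 - 0.88 = 2.400
L(1,0) = 69, L_eff = 69/255 = 0.270588
t(1,0) = 3.28 - 2.400·0.270588 = 2.631
Σt over all 3·10 pixels = 26368/425 ≈ 62.0423529
V = pitch²·Σt = 0.53²·26368/425 = 17.428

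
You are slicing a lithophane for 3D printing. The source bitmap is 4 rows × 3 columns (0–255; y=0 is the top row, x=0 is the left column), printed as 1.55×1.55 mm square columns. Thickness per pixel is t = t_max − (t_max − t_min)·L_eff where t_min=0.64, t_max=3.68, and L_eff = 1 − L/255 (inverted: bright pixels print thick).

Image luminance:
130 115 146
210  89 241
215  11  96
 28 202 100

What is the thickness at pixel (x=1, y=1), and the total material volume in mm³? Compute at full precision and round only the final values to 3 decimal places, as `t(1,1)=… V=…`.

t(1,1)=1.701 V=63.791

span = t_max - t_min = 3.68 - 0.64 = 3.040
L(1,1) = 89, L_eff = 1 - 89/255 = 0.650980 (inverted)
t(1,1) = 3.68 - 3.040·0.650980 = 1.701
Σt over all 4·3 pixels = 169268/6375 ≈ 26.5518431
V = pitch²·Σt = 1.55²·169268/6375 = 63.791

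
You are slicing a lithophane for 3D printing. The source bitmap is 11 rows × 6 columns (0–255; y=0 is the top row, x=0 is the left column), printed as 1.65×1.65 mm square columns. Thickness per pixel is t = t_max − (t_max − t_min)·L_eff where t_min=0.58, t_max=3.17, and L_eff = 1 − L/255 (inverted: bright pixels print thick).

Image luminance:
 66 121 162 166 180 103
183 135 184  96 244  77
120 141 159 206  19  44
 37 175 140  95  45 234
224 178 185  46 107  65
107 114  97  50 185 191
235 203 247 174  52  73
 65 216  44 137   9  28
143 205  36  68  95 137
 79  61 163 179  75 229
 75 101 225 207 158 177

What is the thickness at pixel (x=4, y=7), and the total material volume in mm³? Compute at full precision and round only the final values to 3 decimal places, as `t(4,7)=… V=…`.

span = t_max - t_min = 3.17 - 0.58 = 2.590
L(4,7) = 9, L_eff = 1 - 9/255 = 0.964706 (inverted)
t(4,7) = 3.17 - 2.590·0.964706 = 0.671
Σt over all 11·6 pixels = 1065861/8500 ≈ 125.3954118
V = pitch²·Σt = 1.65²·1065861/8500 = 341.389

t(4,7)=0.671 V=341.389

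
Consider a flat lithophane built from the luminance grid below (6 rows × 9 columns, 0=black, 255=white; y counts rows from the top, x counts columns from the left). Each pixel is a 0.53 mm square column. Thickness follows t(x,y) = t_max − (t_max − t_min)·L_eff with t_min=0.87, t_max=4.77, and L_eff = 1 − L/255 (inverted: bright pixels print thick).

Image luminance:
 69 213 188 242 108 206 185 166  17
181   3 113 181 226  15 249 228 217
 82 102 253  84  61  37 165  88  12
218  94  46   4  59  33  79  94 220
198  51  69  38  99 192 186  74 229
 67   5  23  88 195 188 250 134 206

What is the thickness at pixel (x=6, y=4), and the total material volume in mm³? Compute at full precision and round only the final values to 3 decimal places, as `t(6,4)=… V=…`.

t(6,4)=3.715 V=42.539

span = t_max - t_min = 4.77 - 0.87 = 3.900
L(6,4) = 186, L_eff = 1 - 186/255 = 0.270588 (inverted)
t(6,4) = 4.77 - 3.900·0.270588 = 3.715
Σt over all 6·9 pixels = 128723/850 ≈ 151.4388235
V = pitch²·Σt = 0.53²·128723/850 = 42.539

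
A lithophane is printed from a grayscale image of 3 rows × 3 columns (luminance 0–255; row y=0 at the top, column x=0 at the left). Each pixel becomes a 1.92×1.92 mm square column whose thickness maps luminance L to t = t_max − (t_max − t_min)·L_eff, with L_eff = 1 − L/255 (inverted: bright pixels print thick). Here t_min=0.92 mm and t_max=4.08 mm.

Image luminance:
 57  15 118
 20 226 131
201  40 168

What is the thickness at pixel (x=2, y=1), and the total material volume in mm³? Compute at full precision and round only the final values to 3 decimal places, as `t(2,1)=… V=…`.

t(2,1)=2.543 V=75.109

span = t_max - t_min = 4.08 - 0.92 = 3.160
L(2,1) = 131, L_eff = 1 - 131/255 = 0.486275 (inverted)
t(2,1) = 4.08 - 3.160·0.486275 = 2.543
Σt over all 3·3 pixels = 129889/6375 ≈ 20.3747451
V = pitch²·Σt = 1.92²·129889/6375 = 75.109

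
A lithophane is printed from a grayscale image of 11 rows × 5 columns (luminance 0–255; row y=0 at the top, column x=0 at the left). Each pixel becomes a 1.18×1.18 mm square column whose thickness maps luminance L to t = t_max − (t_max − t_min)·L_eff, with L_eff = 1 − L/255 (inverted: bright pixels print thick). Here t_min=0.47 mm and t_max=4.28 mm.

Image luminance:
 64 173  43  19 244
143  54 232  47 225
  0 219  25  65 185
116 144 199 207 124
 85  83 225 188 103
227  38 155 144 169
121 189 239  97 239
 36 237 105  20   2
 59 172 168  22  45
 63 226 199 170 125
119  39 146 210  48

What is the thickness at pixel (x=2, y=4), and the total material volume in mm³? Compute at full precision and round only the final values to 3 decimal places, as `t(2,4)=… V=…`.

t(2,4)=3.832 V=182.475

span = t_max - t_min = 4.28 - 0.47 = 3.810
L(2,4) = 225, L_eff = 1 - 225/255 = 0.117647 (inverted)
t(2,4) = 4.28 - 3.810·0.117647 = 3.832
Σt over all 11·5 pixels = 278483/2125 ≈ 131.0508235
V = pitch²·Σt = 1.18²·278483/2125 = 182.475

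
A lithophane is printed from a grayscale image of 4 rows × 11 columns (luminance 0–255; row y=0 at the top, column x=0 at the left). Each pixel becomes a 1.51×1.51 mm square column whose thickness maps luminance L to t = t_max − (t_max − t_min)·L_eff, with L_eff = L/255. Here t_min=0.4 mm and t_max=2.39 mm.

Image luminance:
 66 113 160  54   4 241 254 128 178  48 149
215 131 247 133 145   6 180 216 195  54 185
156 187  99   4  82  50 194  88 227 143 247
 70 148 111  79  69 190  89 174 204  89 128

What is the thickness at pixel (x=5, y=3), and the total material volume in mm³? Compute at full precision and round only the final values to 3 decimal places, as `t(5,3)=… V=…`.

span = t_max - t_min = 2.39 - 0.4 = 1.990
L(5,3) = 190, L_eff = 190/255 = 0.745098
t(5,3) = 2.39 - 1.990·0.745098 = 0.907
Σt over all 4·11 pixels = 150151/2550 ≈ 58.8827451
V = pitch²·Σt = 1.51²·150151/2550 = 134.259

t(5,3)=0.907 V=134.259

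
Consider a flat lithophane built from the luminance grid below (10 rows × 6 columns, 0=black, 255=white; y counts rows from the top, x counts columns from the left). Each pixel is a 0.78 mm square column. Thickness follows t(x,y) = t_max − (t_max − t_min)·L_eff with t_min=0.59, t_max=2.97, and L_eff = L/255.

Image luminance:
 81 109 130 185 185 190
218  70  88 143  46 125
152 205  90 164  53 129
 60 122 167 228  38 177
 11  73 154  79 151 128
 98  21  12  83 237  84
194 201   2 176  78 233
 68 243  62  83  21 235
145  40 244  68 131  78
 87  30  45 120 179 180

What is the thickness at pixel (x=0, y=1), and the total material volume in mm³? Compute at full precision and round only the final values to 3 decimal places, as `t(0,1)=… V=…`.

t(0,1)=0.935 V=67.368

span = t_max - t_min = 2.97 - 0.59 = 2.380
L(0,1) = 218, L_eff = 218/255 = 0.854902
t(0,1) = 2.97 - 2.380·0.854902 = 0.935
Σt over all 10·6 pixels = 83047/750 ≈ 110.7293333
V = pitch²·Σt = 0.78²·83047/750 = 67.368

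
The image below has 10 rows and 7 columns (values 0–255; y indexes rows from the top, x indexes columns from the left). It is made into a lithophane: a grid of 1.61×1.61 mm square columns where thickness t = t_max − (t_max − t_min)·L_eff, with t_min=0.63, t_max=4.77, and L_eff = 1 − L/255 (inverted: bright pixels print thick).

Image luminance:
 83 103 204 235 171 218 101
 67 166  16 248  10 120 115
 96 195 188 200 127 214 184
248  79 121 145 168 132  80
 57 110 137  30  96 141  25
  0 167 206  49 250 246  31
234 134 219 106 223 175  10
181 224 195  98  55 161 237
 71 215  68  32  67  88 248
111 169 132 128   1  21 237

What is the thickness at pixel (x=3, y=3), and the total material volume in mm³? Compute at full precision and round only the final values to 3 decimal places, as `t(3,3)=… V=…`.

t(3,3)=2.984 V=510.696

span = t_max - t_min = 4.77 - 0.63 = 4.140
L(3,3) = 145, L_eff = 1 - 145/255 = 0.431373 (inverted)
t(3,3) = 4.77 - 4.140·0.431373 = 2.984
Σt over all 10·7 pixels = 418668/2125 ≈ 197.0202353
V = pitch²·Σt = 1.61²·418668/2125 = 510.696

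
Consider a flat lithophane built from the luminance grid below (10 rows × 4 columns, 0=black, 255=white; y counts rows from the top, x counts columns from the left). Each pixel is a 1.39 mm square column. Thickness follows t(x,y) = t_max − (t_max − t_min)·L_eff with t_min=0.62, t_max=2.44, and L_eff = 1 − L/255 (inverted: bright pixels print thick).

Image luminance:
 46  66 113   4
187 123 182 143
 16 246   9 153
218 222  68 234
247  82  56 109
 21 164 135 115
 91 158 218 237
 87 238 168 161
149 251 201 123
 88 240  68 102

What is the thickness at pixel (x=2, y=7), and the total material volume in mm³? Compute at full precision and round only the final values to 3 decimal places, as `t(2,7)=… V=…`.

t(2,7)=1.819 V=124.298

span = t_max - t_min = 2.44 - 0.62 = 1.820
L(2,7) = 168, L_eff = 1 - 168/255 = 0.341176 (inverted)
t(2,7) = 2.44 - 1.820·0.341176 = 1.819
Σt over all 10·4 pixels = 820249/12750 ≈ 64.3332549
V = pitch²·Σt = 1.39²·820249/12750 = 124.298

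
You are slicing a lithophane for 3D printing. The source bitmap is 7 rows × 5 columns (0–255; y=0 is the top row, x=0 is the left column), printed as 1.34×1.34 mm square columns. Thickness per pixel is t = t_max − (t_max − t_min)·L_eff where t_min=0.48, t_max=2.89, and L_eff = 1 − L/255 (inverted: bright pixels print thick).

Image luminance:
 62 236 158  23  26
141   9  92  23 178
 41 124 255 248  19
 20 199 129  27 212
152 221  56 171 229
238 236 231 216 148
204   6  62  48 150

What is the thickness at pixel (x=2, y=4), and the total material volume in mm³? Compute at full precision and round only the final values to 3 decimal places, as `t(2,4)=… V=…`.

span = t_max - t_min = 2.89 - 0.48 = 2.410
L(2,4) = 56, L_eff = 1 - 56/255 = 0.780392 (inverted)
t(2,4) = 2.89 - 2.410·0.780392 = 1.009
Σt over all 7·5 pixels = 60.18
V = pitch²·Σt = 1.34²·60.18 = 108.059

t(2,4)=1.009 V=108.059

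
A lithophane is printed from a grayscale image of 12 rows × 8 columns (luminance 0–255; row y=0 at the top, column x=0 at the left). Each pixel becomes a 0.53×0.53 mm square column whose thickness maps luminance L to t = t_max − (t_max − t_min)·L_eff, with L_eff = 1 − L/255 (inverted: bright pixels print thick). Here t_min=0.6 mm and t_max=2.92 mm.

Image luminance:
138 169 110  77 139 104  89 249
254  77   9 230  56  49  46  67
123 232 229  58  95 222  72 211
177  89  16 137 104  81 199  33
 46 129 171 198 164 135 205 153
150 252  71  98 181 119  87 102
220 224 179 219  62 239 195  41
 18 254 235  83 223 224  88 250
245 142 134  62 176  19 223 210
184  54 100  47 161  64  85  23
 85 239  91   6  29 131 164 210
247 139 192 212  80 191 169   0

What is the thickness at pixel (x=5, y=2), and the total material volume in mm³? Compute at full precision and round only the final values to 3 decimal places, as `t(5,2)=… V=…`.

t(5,2)=2.620 V=49.582

span = t_max - t_min = 2.92 - 0.6 = 2.320
L(5,2) = 222, L_eff = 1 - 222/255 = 0.129412 (inverted)
t(5,2) = 2.92 - 2.320·0.129412 = 2.620
Σt over all 12·8 pixels = 225052/1275 ≈ 176.5113725
V = pitch²·Σt = 0.53²·225052/1275 = 49.582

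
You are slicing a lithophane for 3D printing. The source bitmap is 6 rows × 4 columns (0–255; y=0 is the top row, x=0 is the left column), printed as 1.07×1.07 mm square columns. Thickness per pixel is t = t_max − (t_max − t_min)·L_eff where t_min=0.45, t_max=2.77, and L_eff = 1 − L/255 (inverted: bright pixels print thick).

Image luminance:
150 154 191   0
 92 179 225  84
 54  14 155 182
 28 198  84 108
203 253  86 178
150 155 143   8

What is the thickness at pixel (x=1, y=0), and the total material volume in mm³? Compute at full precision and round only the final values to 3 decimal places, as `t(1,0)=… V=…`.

span = t_max - t_min = 2.77 - 0.45 = 2.320
L(1,0) = 154, L_eff = 1 - 154/255 = 0.396078 (inverted)
t(1,0) = 2.77 - 2.320·0.396078 = 1.851
Σt over all 6·4 pixels = 247142/6375 ≈ 38.7673725
V = pitch²·Σt = 1.07²·247142/6375 = 44.385

t(1,0)=1.851 V=44.385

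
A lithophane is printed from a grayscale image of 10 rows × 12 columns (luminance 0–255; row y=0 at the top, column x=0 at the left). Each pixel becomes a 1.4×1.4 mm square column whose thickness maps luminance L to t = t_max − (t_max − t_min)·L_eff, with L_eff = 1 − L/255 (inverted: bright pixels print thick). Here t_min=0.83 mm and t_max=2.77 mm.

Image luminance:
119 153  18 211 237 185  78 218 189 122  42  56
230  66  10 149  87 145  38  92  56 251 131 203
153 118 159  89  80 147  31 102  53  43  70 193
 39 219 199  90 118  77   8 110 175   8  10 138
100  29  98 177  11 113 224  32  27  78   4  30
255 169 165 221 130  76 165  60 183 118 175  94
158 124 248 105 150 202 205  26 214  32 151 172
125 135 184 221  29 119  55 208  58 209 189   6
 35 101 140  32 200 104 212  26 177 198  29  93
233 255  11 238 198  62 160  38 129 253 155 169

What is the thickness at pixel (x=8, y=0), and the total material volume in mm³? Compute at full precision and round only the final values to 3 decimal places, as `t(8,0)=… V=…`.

span = t_max - t_min = 2.77 - 0.83 = 1.940
L(8,0) = 189, L_eff = 1 - 189/255 = 0.258824 (inverted)
t(8,0) = 2.77 - 1.940·0.258824 = 2.268
Σt over all 10·12 pixels = 1353817/6375 ≈ 212.3634510
V = pitch²·Σt = 1.4²·1353817/6375 = 416.232

t(8,0)=2.268 V=416.232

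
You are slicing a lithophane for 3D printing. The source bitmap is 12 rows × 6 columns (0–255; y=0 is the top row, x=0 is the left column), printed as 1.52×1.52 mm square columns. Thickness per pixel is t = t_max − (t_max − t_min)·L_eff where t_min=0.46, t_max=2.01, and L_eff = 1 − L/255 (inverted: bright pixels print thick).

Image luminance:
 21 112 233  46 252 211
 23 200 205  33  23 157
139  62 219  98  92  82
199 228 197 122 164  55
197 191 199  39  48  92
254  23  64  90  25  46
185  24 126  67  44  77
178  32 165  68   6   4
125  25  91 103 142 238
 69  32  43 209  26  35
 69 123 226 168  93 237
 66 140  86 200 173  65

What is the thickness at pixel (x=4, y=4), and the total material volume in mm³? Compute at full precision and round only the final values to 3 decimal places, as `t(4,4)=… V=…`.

t(4,4)=0.752 V=191.692

span = t_max - t_min = 2.01 - 0.46 = 1.550
L(4,4) = 48, L_eff = 1 - 48/255 = 0.811765 (inverted)
t(4,4) = 2.01 - 1.550·0.811765 = 0.752
Σt over all 12·6 pixels = 423143/5100 ≈ 82.9692157
V = pitch²·Σt = 1.52²·423143/5100 = 191.692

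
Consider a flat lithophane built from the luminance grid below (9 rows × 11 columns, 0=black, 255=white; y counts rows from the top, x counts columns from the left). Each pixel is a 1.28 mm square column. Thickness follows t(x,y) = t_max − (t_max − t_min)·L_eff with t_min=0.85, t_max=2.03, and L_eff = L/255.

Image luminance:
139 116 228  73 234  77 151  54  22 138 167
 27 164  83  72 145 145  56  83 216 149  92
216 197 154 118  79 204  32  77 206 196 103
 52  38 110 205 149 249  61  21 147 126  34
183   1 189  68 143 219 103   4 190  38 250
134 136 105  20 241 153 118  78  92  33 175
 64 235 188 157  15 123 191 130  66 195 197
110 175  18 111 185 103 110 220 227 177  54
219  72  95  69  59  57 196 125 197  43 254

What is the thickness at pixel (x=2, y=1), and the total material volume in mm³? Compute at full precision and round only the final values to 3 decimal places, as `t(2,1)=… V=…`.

span = t_max - t_min = 2.03 - 0.85 = 1.180
L(2,1) = 83, L_eff = 83/255 = 0.325490
t(2,1) = 2.03 - 1.180·0.325490 = 1.646
Σt over all 9·11 pixels = 729593/5100 ≈ 143.0574510
V = pitch²·Σt = 1.28²·729593/5100 = 234.385

t(2,1)=1.646 V=234.385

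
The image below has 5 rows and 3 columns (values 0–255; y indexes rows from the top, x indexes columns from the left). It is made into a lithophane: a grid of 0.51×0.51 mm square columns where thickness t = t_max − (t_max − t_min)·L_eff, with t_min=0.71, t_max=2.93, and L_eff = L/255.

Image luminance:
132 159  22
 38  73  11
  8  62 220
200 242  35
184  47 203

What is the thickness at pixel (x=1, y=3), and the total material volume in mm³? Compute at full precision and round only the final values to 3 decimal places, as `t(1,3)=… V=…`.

t(1,3)=0.823 V=7.727

span = t_max - t_min = 2.93 - 0.71 = 2.220
L(1,3) = 242, L_eff = 242/255 = 0.949020
t(1,3) = 2.93 - 2.220·0.949020 = 0.823
Σt over all 5·3 pixels = 252511/8500 ≈ 29.7071765
V = pitch²·Σt = 0.51²·252511/8500 = 7.727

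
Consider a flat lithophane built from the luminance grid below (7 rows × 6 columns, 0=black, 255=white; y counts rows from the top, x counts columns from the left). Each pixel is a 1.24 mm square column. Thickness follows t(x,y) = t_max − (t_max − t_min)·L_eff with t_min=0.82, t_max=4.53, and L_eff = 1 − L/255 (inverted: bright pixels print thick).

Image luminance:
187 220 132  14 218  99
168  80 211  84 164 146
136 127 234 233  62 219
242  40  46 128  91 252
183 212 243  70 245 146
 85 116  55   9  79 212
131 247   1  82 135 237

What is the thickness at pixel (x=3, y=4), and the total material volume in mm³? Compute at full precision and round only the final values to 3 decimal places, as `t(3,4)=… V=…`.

span = t_max - t_min = 4.53 - 0.82 = 3.710
L(3,4) = 70, L_eff = 1 - 70/255 = 0.725490 (inverted)
t(3,4) = 4.53 - 3.710·0.725490 = 1.838
Σt over all 7·6 pixels = 1037337/8500 ≈ 122.0396471
V = pitch²·Σt = 1.24²·1037337/8500 = 187.648

t(3,4)=1.838 V=187.648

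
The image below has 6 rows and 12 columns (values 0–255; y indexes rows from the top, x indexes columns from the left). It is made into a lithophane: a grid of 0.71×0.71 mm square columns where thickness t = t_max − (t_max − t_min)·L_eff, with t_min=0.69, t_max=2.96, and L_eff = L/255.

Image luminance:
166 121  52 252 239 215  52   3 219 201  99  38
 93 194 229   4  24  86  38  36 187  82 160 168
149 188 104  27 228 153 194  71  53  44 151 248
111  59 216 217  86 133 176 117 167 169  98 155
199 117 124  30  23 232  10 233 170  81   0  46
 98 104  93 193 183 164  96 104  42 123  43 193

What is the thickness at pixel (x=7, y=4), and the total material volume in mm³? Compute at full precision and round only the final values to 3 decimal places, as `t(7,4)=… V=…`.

t(7,4)=0.886 V=67.168

span = t_max - t_min = 2.96 - 0.69 = 2.270
L(7,4) = 233, L_eff = 233/255 = 0.913725
t(7,4) = 2.96 - 2.270·0.913725 = 0.886
Σt over all 6·12 pixels = 1132563/8500 ≈ 133.2427059
V = pitch²·Σt = 0.71²·1132563/8500 = 67.168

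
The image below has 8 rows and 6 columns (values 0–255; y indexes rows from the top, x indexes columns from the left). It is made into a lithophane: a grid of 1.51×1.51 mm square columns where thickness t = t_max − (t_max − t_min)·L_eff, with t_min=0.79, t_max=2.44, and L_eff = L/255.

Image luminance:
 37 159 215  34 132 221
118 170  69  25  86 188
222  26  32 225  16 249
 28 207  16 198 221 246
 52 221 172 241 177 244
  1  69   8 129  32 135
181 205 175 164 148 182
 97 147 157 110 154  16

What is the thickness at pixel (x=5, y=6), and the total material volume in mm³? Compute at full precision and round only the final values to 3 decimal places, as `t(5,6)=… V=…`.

t(5,6)=1.262 V=173.257

span = t_max - t_min = 2.44 - 0.79 = 1.650
L(5,6) = 182, L_eff = 182/255 = 0.713725
t(5,6) = 2.44 - 1.650·0.713725 = 1.262
Σt over all 8·6 pixels = 129177/1700 ≈ 75.9864706
V = pitch²·Σt = 1.51²·129177/1700 = 173.257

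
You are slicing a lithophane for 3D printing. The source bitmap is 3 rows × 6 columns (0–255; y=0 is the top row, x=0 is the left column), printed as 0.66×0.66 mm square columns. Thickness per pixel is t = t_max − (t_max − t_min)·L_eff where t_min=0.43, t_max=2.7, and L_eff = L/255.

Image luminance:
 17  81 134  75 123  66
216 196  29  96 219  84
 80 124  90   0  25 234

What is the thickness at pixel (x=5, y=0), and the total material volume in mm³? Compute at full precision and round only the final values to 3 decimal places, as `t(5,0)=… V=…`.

t(5,0)=2.112 V=13.845

span = t_max - t_min = 2.7 - 0.43 = 2.270
L(5,0) = 66, L_eff = 66/255 = 0.258824
t(5,0) = 2.7 - 2.270·0.258824 = 2.112
Σt over all 3·6 pixels = 810497/25500 ≈ 31.7841961
V = pitch²·Σt = 0.66²·810497/25500 = 13.845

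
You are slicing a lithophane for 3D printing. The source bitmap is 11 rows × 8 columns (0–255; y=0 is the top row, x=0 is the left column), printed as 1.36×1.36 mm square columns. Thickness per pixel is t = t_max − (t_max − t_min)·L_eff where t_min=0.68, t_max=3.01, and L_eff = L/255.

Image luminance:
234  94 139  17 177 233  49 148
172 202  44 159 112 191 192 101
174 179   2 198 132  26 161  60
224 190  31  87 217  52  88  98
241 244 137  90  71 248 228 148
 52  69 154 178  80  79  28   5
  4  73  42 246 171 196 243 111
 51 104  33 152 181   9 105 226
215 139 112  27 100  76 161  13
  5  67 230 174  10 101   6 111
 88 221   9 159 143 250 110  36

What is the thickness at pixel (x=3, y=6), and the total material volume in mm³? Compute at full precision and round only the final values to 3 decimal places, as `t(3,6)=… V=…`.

t(3,6)=0.762 V=308.329

span = t_max - t_min = 3.01 - 0.68 = 2.330
L(3,6) = 246, L_eff = 246/255 = 0.964706
t(3,6) = 3.01 - 2.330·0.964706 = 0.762
Σt over all 11·8 pixels = 850171/5100 ≈ 166.7001961
V = pitch²·Σt = 1.36²·850171/5100 = 308.329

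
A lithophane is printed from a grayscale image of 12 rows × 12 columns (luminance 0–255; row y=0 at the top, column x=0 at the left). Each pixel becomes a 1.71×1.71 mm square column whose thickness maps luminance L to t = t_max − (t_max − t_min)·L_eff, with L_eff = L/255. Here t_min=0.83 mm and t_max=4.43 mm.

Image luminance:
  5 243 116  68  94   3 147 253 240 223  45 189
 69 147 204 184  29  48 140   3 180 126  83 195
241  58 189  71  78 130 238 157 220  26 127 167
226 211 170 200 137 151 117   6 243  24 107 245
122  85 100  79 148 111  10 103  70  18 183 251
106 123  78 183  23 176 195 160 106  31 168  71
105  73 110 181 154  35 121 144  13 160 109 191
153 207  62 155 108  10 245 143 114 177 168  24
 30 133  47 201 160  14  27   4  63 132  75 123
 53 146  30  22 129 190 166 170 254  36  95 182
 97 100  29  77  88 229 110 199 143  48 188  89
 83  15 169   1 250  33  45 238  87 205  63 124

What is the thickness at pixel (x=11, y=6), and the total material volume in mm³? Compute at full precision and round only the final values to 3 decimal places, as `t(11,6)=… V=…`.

t(11,6)=1.734 V=1145.931

span = t_max - t_min = 4.43 - 0.83 = 3.600
L(11,6) = 191, L_eff = 191/255 = 0.749020
t(11,6) = 4.43 - 3.600·0.749020 = 1.734
Σt over all 12·12 pixels = 166554/425 ≈ 391.8917647
V = pitch²·Σt = 1.71²·166554/425 = 1145.931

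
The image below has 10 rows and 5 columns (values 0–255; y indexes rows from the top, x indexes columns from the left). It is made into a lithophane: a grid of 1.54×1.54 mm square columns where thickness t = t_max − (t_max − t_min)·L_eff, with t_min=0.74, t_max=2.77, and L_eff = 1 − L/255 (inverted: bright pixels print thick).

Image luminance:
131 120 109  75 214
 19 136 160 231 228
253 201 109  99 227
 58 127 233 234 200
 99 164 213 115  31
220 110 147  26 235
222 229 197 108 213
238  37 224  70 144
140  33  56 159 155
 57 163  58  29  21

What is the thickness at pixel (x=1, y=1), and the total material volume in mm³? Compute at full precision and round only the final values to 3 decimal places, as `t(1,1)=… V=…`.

span = t_max - t_min = 2.77 - 0.74 = 2.030
L(1,1) = 136, L_eff = 1 - 136/255 = 0.466667 (inverted)
t(1,1) = 2.77 - 2.030·0.466667 = 1.823
Σt over all 10·5 pixels = 793377/8500 ≈ 93.3384706
V = pitch²·Σt = 1.54²·793377/8500 = 221.362

t(1,1)=1.823 V=221.362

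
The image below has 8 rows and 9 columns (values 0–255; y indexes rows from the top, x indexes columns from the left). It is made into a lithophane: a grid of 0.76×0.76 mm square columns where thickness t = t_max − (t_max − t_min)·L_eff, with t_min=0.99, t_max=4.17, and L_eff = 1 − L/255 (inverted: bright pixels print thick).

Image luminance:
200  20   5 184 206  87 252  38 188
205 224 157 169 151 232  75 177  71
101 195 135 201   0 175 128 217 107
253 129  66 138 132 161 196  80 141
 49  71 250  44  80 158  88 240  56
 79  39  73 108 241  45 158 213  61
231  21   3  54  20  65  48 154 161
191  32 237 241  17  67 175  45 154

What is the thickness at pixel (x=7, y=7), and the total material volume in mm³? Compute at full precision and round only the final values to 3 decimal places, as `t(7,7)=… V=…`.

span = t_max - t_min = 4.17 - 0.99 = 3.180
L(7,7) = 45, L_eff = 1 - 45/255 = 0.823529 (inverted)
t(7,7) = 4.17 - 3.180·0.823529 = 1.551
Σt over all 8·9 pixels = 157737/850 ≈ 185.5729412
V = pitch²·Σt = 0.76²·157737/850 = 107.187

t(7,7)=1.551 V=107.187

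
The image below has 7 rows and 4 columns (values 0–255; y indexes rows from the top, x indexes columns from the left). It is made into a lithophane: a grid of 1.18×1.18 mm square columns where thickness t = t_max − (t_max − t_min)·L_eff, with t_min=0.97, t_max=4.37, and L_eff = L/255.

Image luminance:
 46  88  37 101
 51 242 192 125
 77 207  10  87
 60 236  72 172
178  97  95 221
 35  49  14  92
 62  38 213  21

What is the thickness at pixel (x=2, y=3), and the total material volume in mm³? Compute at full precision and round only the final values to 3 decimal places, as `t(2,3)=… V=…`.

t(2,3)=3.410 V=116.200

span = t_max - t_min = 4.37 - 0.97 = 3.400
L(2,3) = 72, L_eff = 72/255 = 0.282353
t(2,3) = 4.37 - 3.400·0.282353 = 3.410
Σt over all 7·4 pixels = 6259/75 ≈ 83.4533333
V = pitch²·Σt = 1.18²·6259/75 = 116.200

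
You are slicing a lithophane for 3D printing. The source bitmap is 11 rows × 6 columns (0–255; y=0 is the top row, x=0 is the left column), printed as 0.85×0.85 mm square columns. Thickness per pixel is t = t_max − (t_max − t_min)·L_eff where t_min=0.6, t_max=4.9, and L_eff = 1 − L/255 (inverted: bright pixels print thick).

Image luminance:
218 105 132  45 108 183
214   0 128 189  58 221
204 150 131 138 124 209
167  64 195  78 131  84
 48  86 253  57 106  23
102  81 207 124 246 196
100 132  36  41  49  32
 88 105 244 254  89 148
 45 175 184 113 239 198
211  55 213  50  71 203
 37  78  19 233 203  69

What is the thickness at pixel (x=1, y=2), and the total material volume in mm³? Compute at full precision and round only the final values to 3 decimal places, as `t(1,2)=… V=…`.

span = t_max - t_min = 4.9 - 0.6 = 4.300
L(1,2) = 150, L_eff = 1 - 150/255 = 0.411765 (inverted)
t(1,2) = 4.9 - 4.300·0.411765 = 3.129
Σt over all 11·6 pixels = 467297/2550 ≈ 183.2537255
V = pitch²·Σt = 0.85²·467297/2550 = 132.401

t(1,2)=3.129 V=132.401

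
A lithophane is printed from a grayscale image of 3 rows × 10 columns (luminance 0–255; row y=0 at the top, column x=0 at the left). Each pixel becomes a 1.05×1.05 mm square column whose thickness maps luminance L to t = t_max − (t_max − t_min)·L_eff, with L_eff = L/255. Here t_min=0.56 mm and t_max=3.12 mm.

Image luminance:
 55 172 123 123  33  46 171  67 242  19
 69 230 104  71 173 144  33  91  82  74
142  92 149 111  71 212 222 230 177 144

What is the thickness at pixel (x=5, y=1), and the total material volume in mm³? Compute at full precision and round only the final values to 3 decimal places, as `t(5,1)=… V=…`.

span = t_max - t_min = 3.12 - 0.56 = 2.560
L(5,1) = 144, L_eff = 144/255 = 0.564706
t(5,1) = 3.12 - 2.560·0.564706 = 1.674
Σt over all 3·10 pixels = 56.736
V = pitch²·Σt = 1.05²·56.736 = 62.551

t(5,1)=1.674 V=62.551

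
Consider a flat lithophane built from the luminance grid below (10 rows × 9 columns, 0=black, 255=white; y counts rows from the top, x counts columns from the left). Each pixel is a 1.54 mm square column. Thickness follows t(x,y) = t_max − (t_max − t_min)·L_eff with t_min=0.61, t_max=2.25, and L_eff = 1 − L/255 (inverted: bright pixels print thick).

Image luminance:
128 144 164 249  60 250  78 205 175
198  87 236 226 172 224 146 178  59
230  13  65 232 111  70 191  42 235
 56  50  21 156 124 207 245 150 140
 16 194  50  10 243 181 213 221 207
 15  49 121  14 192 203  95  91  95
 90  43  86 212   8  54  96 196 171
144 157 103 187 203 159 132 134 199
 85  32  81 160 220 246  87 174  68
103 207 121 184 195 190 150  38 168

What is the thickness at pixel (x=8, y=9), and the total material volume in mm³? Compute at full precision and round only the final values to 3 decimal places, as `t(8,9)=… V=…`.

span = t_max - t_min = 2.25 - 0.61 = 1.640
L(8,9) = 168, L_eff = 1 - 168/255 = 0.341176 (inverted)
t(8,9) = 2.25 - 1.640·0.341176 = 1.690
Σt over all 10·9 pixels = 20207/150 ≈ 134.7133333
V = pitch²·Σt = 1.54²·20207/150 = 319.486

t(8,9)=1.690 V=319.486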